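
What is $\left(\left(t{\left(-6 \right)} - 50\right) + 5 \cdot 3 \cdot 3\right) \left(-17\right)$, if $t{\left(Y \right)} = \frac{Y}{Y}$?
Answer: $68$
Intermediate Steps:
$t{\left(Y \right)} = 1$
$\left(\left(t{\left(-6 \right)} - 50\right) + 5 \cdot 3 \cdot 3\right) \left(-17\right) = \left(\left(1 - 50\right) + 5 \cdot 3 \cdot 3\right) \left(-17\right) = \left(-49 + 15 \cdot 3\right) \left(-17\right) = \left(-49 + 45\right) \left(-17\right) = \left(-4\right) \left(-17\right) = 68$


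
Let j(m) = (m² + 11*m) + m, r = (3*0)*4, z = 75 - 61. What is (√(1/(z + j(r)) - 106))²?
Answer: -1483/14 ≈ -105.93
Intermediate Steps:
z = 14
r = 0 (r = 0*4 = 0)
j(m) = m² + 12*m
(√(1/(z + j(r)) - 106))² = (√(1/(14 + 0*(12 + 0)) - 106))² = (√(1/(14 + 0*12) - 106))² = (√(1/(14 + 0) - 106))² = (√(1/14 - 106))² = (√(-1483/14))² = (I*√20762/14)² = -1483/14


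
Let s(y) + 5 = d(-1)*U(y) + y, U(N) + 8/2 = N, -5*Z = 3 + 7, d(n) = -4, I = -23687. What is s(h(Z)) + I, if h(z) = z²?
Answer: -23688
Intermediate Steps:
Z = -2 (Z = -(3 + 7)/5 = -⅕*10 = -2)
U(N) = -4 + N
s(y) = 11 - 3*y (s(y) = -5 + (-4*(-4 + y) + y) = -5 + ((16 - 4*y) + y) = -5 + (16 - 3*y) = 11 - 3*y)
s(h(Z)) + I = (11 - 3*(-2)²) - 23687 = (11 - 3*4) - 23687 = (11 - 12) - 23687 = -1 - 23687 = -23688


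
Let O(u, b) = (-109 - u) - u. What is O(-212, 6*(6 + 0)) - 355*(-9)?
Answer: 3510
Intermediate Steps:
O(u, b) = -109 - 2*u
O(-212, 6*(6 + 0)) - 355*(-9) = (-109 - 2*(-212)) - 355*(-9) = (-109 + 424) + 3195 = 315 + 3195 = 3510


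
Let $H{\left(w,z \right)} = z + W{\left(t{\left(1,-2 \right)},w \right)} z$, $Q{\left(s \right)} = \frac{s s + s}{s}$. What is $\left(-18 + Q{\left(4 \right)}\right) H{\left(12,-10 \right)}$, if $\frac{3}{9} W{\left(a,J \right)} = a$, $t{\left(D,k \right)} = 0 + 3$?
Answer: $1300$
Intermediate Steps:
$t{\left(D,k \right)} = 3$
$W{\left(a,J \right)} = 3 a$
$Q{\left(s \right)} = \frac{s + s^{2}}{s}$ ($Q{\left(s \right)} = \frac{s^{2} + s}{s} = \frac{s + s^{2}}{s}$)
$H{\left(w,z \right)} = 10 z$ ($H{\left(w,z \right)} = z + 3 \cdot 3 z = z + 9 z = 10 z$)
$\left(-18 + Q{\left(4 \right)}\right) H{\left(12,-10 \right)} = \left(-18 + \left(1 + 4\right)\right) 10 \left(-10\right) = \left(-18 + 5\right) \left(-100\right) = \left(-13\right) \left(-100\right) = 1300$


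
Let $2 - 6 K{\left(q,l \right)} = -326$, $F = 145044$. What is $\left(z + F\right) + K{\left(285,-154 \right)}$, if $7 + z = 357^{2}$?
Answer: $\frac{817622}{3} \approx 2.7254 \cdot 10^{5}$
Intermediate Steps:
$K{\left(q,l \right)} = \frac{164}{3}$ ($K{\left(q,l \right)} = \frac{1}{3} - - \frac{163}{3} = \frac{1}{3} + \frac{163}{3} = \frac{164}{3}$)
$z = 127442$ ($z = -7 + 357^{2} = -7 + 127449 = 127442$)
$\left(z + F\right) + K{\left(285,-154 \right)} = \left(127442 + 145044\right) + \frac{164}{3} = 272486 + \frac{164}{3} = \frac{817622}{3}$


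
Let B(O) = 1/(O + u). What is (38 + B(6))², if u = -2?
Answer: 23409/16 ≈ 1463.1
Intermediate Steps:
B(O) = 1/(-2 + O) (B(O) = 1/(O - 2) = 1/(-2 + O))
(38 + B(6))² = (38 + 1/(-2 + 6))² = (38 + 1/4)² = (38 + ¼)² = (153/4)² = 23409/16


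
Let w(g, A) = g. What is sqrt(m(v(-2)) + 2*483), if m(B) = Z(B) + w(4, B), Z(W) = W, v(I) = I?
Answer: 22*sqrt(2) ≈ 31.113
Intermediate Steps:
m(B) = 4 + B (m(B) = B + 4 = 4 + B)
sqrt(m(v(-2)) + 2*483) = sqrt((4 - 2) + 2*483) = sqrt(2 + 966) = sqrt(968) = 22*sqrt(2)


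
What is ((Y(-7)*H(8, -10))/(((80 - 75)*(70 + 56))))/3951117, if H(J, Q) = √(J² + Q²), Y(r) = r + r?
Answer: -2*√41/177800265 ≈ -7.2026e-8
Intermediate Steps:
Y(r) = 2*r
((Y(-7)*H(8, -10))/(((80 - 75)*(70 + 56))))/3951117 = (((2*(-7))*√(8² + (-10)²))/(((80 - 75)*(70 + 56))))/3951117 = ((-14*√(64 + 100))/((5*126)))*(1/3951117) = (-28*√41/630)*(1/3951117) = (-28*√41*(1/630))*(1/3951117) = -2*√41/45*(1/3951117) = -2*√41/177800265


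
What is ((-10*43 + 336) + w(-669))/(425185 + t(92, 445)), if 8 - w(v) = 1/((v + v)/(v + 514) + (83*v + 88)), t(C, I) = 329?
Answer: -246295549/1218630537466 ≈ -0.00020211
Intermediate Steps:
w(v) = 8 - 1/(88 + 83*v + 2*v/(514 + v)) (w(v) = 8 - 1/((v + v)/(v + 514) + (83*v + 88)) = 8 - 1/((2*v)/(514 + v) + (88 + 83*v)) = 8 - 1/(2*v/(514 + v) + (88 + 83*v)) = 8 - 1/(88 + 83*v + 2*v/(514 + v)))
((-10*43 + 336) + w(-669))/(425185 + t(92, 445)) = ((-10*43 + 336) + (361342 + 664*(-669)² + 342015*(-669))/(45232 + 83*(-669)² + 42752*(-669)))/(425185 + 329) = ((-430 + 336) + (361342 + 664*447561 - 228808035)/(45232 + 83*447561 - 28601088))/425514 = (-94 + (361342 + 297180504 - 228808035)/(45232 + 37147563 - 28601088))*(1/425514) = (-94 + 68733811/8591707)*(1/425514) = -738886647/8591707*1/425514 = -246295549/1218630537466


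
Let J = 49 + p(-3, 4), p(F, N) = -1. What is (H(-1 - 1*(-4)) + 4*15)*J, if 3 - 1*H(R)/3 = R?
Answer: 2880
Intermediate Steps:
H(R) = 9 - 3*R
J = 48 (J = 49 - 1 = 48)
(H(-1 - 1*(-4)) + 4*15)*J = ((9 - 3*(-1 - 1*(-4))) + 4*15)*48 = ((9 - 3*(-1 + 4)) + 60)*48 = ((9 - 3*3) + 60)*48 = ((9 - 9) + 60)*48 = (0 + 60)*48 = 60*48 = 2880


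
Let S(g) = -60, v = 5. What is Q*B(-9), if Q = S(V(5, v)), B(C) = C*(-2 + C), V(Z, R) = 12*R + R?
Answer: -5940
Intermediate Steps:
V(Z, R) = 13*R
Q = -60
Q*B(-9) = -(-540)*(-2 - 9) = -(-540)*(-11) = -60*99 = -5940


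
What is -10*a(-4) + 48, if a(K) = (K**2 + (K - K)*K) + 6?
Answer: -172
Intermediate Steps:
a(K) = 6 + K**2 (a(K) = (K**2 + 0*K) + 6 = (K**2 + 0) + 6 = K**2 + 6 = 6 + K**2)
-10*a(-4) + 48 = -10*(6 + (-4)**2) + 48 = -10*(6 + 16) + 48 = -10*22 + 48 = -220 + 48 = -172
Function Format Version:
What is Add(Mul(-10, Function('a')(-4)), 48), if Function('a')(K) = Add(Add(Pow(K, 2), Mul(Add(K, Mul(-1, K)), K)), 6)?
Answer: -172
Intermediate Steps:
Function('a')(K) = Add(6, Pow(K, 2)) (Function('a')(K) = Add(Add(Pow(K, 2), Mul(0, K)), 6) = Add(Add(Pow(K, 2), 0), 6) = Add(Pow(K, 2), 6) = Add(6, Pow(K, 2)))
Add(Mul(-10, Function('a')(-4)), 48) = Add(Mul(-10, Add(6, Pow(-4, 2))), 48) = Add(Mul(-10, Add(6, 16)), 48) = Add(Mul(-10, 22), 48) = Add(-220, 48) = -172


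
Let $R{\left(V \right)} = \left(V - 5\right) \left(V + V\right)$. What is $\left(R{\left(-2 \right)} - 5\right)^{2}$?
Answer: $529$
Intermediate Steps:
$R{\left(V \right)} = 2 V \left(-5 + V\right)$ ($R{\left(V \right)} = \left(-5 + V\right) 2 V = 2 V \left(-5 + V\right)$)
$\left(R{\left(-2 \right)} - 5\right)^{2} = \left(2 \left(-2\right) \left(-5 - 2\right) - 5\right)^{2} = \left(2 \left(-2\right) \left(-7\right) - 5\right)^{2} = \left(28 - 5\right)^{2} = 23^{2} = 529$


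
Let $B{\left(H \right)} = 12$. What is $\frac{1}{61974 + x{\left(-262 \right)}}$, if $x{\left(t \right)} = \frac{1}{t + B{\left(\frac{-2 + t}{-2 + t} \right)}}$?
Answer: $\frac{250}{15493499} \approx 1.6136 \cdot 10^{-5}$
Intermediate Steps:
$x{\left(t \right)} = \frac{1}{12 + t}$ ($x{\left(t \right)} = \frac{1}{t + 12} = \frac{1}{12 + t}$)
$\frac{1}{61974 + x{\left(-262 \right)}} = \frac{1}{61974 + \frac{1}{12 - 262}} = \frac{1}{61974 + \frac{1}{-250}} = \frac{1}{61974 - \frac{1}{250}} = \frac{1}{\frac{15493499}{250}} = \frac{250}{15493499}$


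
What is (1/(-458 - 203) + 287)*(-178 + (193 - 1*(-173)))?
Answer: 35664728/661 ≈ 53956.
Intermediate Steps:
(1/(-458 - 203) + 287)*(-178 + (193 - 1*(-173))) = (1/(-661) + 287)*(-178 + (193 + 173)) = (-1/661 + 287)*(-178 + 366) = (189706/661)*188 = 35664728/661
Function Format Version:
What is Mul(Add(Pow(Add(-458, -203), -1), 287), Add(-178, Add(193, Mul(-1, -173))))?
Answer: Rational(35664728, 661) ≈ 53956.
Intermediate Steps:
Mul(Add(Pow(Add(-458, -203), -1), 287), Add(-178, Add(193, Mul(-1, -173)))) = Mul(Add(Pow(-661, -1), 287), Add(-178, Add(193, 173))) = Mul(Add(Rational(-1, 661), 287), Add(-178, 366)) = Mul(Rational(189706, 661), 188) = Rational(35664728, 661)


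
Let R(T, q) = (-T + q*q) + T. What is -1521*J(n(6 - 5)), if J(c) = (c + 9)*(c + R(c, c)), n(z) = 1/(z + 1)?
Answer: -86697/8 ≈ -10837.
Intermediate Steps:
R(T, q) = q² (R(T, q) = (-T + q²) + T = (q² - T) + T = q²)
n(z) = 1/(1 + z)
J(c) = (9 + c)*(c + c²) (J(c) = (c + 9)*(c + c²) = (9 + c)*(c + c²))
-1521*J(n(6 - 5)) = -1521*(9 + (1/(1 + (6 - 5)))² + 10/(1 + (6 - 5)))/(1 + (6 - 5)) = -1521*(9 + (1/(1 + 1))² + 10/(1 + 1))/(1 + 1) = -1521*(9 + (1/2)² + 10/2)/2 = -1521*(9 + (½)² + 10*(½))/2 = -1521*(9 + ¼ + 5)/2 = -1521*57/(2*4) = -1521*57/8 = -86697/8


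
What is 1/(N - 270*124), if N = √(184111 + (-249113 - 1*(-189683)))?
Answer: -33480/1120785719 - √124681/1120785719 ≈ -3.0187e-5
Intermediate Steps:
N = √124681 (N = √(184111 + (-249113 + 189683)) = √(184111 - 59430) = √124681 ≈ 353.10)
1/(N - 270*124) = 1/(√124681 - 270*124) = 1/(√124681 - 33480) = 1/(-33480 + √124681)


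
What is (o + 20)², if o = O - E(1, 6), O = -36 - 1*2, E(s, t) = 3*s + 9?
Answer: 900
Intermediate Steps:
E(s, t) = 9 + 3*s
O = -38 (O = -36 - 2 = -38)
o = -50 (o = -38 - (9 + 3*1) = -38 - (9 + 3) = -38 - 1*12 = -38 - 12 = -50)
(o + 20)² = (-50 + 20)² = (-30)² = 900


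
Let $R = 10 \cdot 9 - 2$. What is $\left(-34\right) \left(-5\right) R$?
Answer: $14960$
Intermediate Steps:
$R = 88$ ($R = 90 - 2 = 88$)
$\left(-34\right) \left(-5\right) R = \left(-34\right) \left(-5\right) 88 = 170 \cdot 88 = 14960$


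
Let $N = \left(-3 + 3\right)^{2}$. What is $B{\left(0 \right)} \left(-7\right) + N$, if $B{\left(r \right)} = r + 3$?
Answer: $-21$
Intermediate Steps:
$B{\left(r \right)} = 3 + r$
$N = 0$ ($N = 0^{2} = 0$)
$B{\left(0 \right)} \left(-7\right) + N = \left(3 + 0\right) \left(-7\right) + 0 = 3 \left(-7\right) + 0 = -21 + 0 = -21$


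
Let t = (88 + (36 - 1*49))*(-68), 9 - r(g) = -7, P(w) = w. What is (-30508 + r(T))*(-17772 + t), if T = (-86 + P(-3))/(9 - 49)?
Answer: 697413024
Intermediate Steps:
T = 89/40 (T = (-86 - 3)/(9 - 49) = -89/(-40) = -89*(-1/40) = 89/40 ≈ 2.2250)
r(g) = 16 (r(g) = 9 - 1*(-7) = 9 + 7 = 16)
t = -5100 (t = (88 + (36 - 49))*(-68) = (88 - 13)*(-68) = 75*(-68) = -5100)
(-30508 + r(T))*(-17772 + t) = (-30508 + 16)*(-17772 - 5100) = -30492*(-22872) = 697413024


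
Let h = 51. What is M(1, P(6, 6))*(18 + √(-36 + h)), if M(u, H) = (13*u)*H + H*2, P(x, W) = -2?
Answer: -540 - 30*√15 ≈ -656.19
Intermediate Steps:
M(u, H) = 2*H + 13*H*u (M(u, H) = 13*H*u + 2*H = 2*H + 13*H*u)
M(1, P(6, 6))*(18 + √(-36 + h)) = (-2*(2 + 13*1))*(18 + √(-36 + 51)) = (-2*(2 + 13))*(18 + √15) = (-2*15)*(18 + √15) = -30*(18 + √15) = -540 - 30*√15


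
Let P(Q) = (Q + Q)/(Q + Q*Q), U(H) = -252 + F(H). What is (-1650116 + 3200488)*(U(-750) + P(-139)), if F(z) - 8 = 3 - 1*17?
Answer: -27601272716/69 ≈ -4.0002e+8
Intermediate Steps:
F(z) = -6 (F(z) = 8 + (3 - 1*17) = 8 + (3 - 17) = 8 - 14 = -6)
U(H) = -258 (U(H) = -252 - 6 = -258)
P(Q) = 2*Q/(Q + Q**2) (P(Q) = (2*Q)/(Q + Q**2) = 2*Q/(Q + Q**2))
(-1650116 + 3200488)*(U(-750) + P(-139)) = (-1650116 + 3200488)*(-258 + 2/(1 - 139)) = 1550372*(-258 + 2/(-138)) = 1550372*(-258 + 2*(-1/138)) = 1550372*(-258 - 1/69) = 1550372*(-17803/69) = -27601272716/69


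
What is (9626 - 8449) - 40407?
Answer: -39230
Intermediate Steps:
(9626 - 8449) - 40407 = 1177 - 40407 = -39230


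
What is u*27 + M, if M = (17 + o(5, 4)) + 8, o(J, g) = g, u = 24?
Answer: 677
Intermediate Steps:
M = 29 (M = (17 + 4) + 8 = 21 + 8 = 29)
u*27 + M = 24*27 + 29 = 648 + 29 = 677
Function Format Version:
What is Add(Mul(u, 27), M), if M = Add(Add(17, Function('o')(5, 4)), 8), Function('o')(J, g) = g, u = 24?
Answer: 677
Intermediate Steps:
M = 29 (M = Add(Add(17, 4), 8) = Add(21, 8) = 29)
Add(Mul(u, 27), M) = Add(Mul(24, 27), 29) = Add(648, 29) = 677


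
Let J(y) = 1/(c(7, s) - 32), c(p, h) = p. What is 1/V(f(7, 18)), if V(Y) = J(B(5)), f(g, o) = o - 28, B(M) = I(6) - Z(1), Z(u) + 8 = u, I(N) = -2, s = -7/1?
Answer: -25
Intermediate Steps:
s = -7 (s = -7*1 = -7)
Z(u) = -8 + u
B(M) = 5 (B(M) = -2 - (-8 + 1) = -2 - 1*(-7) = -2 + 7 = 5)
f(g, o) = -28 + o
J(y) = -1/25 (J(y) = 1/(7 - 32) = 1/(-25) = -1/25)
V(Y) = -1/25
1/V(f(7, 18)) = 1/(-1/25) = -25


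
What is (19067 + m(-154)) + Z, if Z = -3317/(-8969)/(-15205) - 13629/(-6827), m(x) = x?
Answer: 17610294237573441/931022874415 ≈ 18915.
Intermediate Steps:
Z = 1858613762546/931022874415 (Z = -3317*(-1/8969)*(-1/15205) - 13629*(-1/6827) = (3317/8969)*(-1/15205) + 13629/6827 = -3317/136373645 + 13629/6827 = 1858613762546/931022874415 ≈ 1.9963)
(19067 + m(-154)) + Z = (19067 - 154) + 1858613762546/931022874415 = 18913 + 1858613762546/931022874415 = 17610294237573441/931022874415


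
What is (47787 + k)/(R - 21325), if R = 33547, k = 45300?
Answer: 10343/1358 ≈ 7.6163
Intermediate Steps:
(47787 + k)/(R - 21325) = (47787 + 45300)/(33547 - 21325) = 93087/12222 = 93087*(1/12222) = 10343/1358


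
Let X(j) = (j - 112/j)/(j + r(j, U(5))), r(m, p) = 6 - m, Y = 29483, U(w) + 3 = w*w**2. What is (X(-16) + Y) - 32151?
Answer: -5339/2 ≈ -2669.5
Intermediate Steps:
U(w) = -3 + w**3 (U(w) = -3 + w*w**2 = -3 + w**3)
X(j) = -56/(3*j) + j/6 (X(j) = (j - 112/j)/(j + (6 - j)) = (j - 112/j)/6 = (j - 112/j)*(1/6) = -56/(3*j) + j/6)
(X(-16) + Y) - 32151 = ((1/6)*(-112 + (-16)**2)/(-16) + 29483) - 32151 = ((1/6)*(-1/16)*(-112 + 256) + 29483) - 32151 = ((1/6)*(-1/16)*144 + 29483) - 32151 = (-3/2 + 29483) - 32151 = 58963/2 - 32151 = -5339/2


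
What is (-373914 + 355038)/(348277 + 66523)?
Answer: -4719/103700 ≈ -0.045506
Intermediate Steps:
(-373914 + 355038)/(348277 + 66523) = -18876/414800 = -18876*1/414800 = -4719/103700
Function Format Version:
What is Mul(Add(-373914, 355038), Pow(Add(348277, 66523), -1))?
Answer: Rational(-4719, 103700) ≈ -0.045506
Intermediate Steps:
Mul(Add(-373914, 355038), Pow(Add(348277, 66523), -1)) = Mul(-18876, Pow(414800, -1)) = Mul(-18876, Rational(1, 414800)) = Rational(-4719, 103700)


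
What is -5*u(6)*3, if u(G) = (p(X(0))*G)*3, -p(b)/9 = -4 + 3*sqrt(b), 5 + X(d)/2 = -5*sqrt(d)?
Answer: -9720 + 7290*I*sqrt(10) ≈ -9720.0 + 23053.0*I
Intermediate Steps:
X(d) = -10 - 10*sqrt(d) (X(d) = -10 + 2*(-5*sqrt(d)) = -10 - 10*sqrt(d))
p(b) = 36 - 27*sqrt(b) (p(b) = -9*(-4 + 3*sqrt(b)) = 36 - 27*sqrt(b))
u(G) = 3*G*(36 - 27*I*sqrt(10)) (u(G) = ((36 - 27*sqrt(-10 - 10*sqrt(0)))*G)*3 = ((36 - 27*sqrt(-10 - 10*0))*G)*3 = ((36 - 27*sqrt(-10 + 0))*G)*3 = ((36 - 27*I*sqrt(10))*G)*3 = (G*(36 - 27*I*sqrt(10)))*3 = 3*G*(36 - 27*I*sqrt(10)))
-5*u(6)*3 = -135*6*(4 - 3*I*sqrt(10))*3 = -5*(648 - 486*I*sqrt(10))*3 = (-3240 + 2430*I*sqrt(10))*3 = -9720 + 7290*I*sqrt(10)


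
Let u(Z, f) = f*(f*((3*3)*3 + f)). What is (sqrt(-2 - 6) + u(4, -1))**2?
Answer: 668 + 104*I*sqrt(2) ≈ 668.0 + 147.08*I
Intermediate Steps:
u(Z, f) = f**2*(27 + f) (u(Z, f) = f*(f*(9*3 + f)) = f*(f*(27 + f)) = f**2*(27 + f))
(sqrt(-2 - 6) + u(4, -1))**2 = (sqrt(-2 - 6) + (-1)**2*(27 - 1))**2 = (sqrt(-8) + 1*26)**2 = (2*I*sqrt(2) + 26)**2 = (26 + 2*I*sqrt(2))**2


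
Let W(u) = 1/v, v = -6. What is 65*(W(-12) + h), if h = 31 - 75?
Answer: -17225/6 ≈ -2870.8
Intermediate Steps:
W(u) = -⅙ (W(u) = 1/(-6) = -⅙)
h = -44
65*(W(-12) + h) = 65*(-⅙ - 44) = 65*(-265/6) = -17225/6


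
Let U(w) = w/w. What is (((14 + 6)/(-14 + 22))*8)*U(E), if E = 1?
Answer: 20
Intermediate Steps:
U(w) = 1
(((14 + 6)/(-14 + 22))*8)*U(E) = (((14 + 6)/(-14 + 22))*8)*1 = ((20/8)*8)*1 = ((20*(⅛))*8)*1 = ((5/2)*8)*1 = 20*1 = 20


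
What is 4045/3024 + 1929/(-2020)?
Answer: 584401/1527120 ≈ 0.38268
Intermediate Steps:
4045/3024 + 1929/(-2020) = 4045*(1/3024) + 1929*(-1/2020) = 4045/3024 - 1929/2020 = 584401/1527120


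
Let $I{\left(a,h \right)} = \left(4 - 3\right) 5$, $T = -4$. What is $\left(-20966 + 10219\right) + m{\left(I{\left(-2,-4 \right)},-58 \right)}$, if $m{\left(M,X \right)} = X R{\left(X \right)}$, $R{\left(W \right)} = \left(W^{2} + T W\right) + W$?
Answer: $-215951$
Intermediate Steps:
$I{\left(a,h \right)} = 5$ ($I{\left(a,h \right)} = 1 \cdot 5 = 5$)
$R{\left(W \right)} = W^{2} - 3 W$ ($R{\left(W \right)} = \left(W^{2} - 4 W\right) + W = W^{2} - 3 W$)
$m{\left(M,X \right)} = X^{2} \left(-3 + X\right)$ ($m{\left(M,X \right)} = X X \left(-3 + X\right) = X^{2} \left(-3 + X\right)$)
$\left(-20966 + 10219\right) + m{\left(I{\left(-2,-4 \right)},-58 \right)} = \left(-20966 + 10219\right) + \left(-58\right)^{2} \left(-3 - 58\right) = -10747 + 3364 \left(-61\right) = -10747 - 205204 = -215951$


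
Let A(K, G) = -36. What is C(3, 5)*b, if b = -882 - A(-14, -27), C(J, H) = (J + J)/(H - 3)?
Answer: -2538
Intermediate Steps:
C(J, H) = 2*J/(-3 + H) (C(J, H) = (2*J)/(-3 + H) = 2*J/(-3 + H))
b = -846 (b = -882 - 1*(-36) = -882 + 36 = -846)
C(3, 5)*b = (2*3/(-3 + 5))*(-846) = (2*3/2)*(-846) = (2*3*(½))*(-846) = 3*(-846) = -2538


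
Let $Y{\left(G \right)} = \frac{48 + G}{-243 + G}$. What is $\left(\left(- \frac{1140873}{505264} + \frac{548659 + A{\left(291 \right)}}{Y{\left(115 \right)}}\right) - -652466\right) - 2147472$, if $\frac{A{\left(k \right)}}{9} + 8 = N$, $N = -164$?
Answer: $- \frac{158509680965403}{82358032} \approx -1.9246 \cdot 10^{6}$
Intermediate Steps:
$A{\left(k \right)} = -1548$ ($A{\left(k \right)} = -72 + 9 \left(-164\right) = -72 - 1476 = -1548$)
$Y{\left(G \right)} = \frac{48 + G}{-243 + G}$
$\left(\left(- \frac{1140873}{505264} + \frac{548659 + A{\left(291 \right)}}{Y{\left(115 \right)}}\right) - -652466\right) - 2147472 = \left(\left(- \frac{1140873}{505264} + \frac{548659 - 1548}{\frac{1}{-243 + 115} \left(48 + 115\right)}\right) - -652466\right) - 2147472 = \left(\left(\left(-1140873\right) \frac{1}{505264} + \frac{547111}{\frac{1}{-128} \cdot 163}\right) + 652466\right) - 2147472 = \left(\left(- \frac{1140873}{505264} + \frac{547111}{\left(- \frac{1}{128}\right) 163}\right) + 652466\right) - 2147472 = \left(\left(- \frac{1140873}{505264} + \frac{547111}{- \frac{163}{128}}\right) + 652466\right) - 2147472 = \left(\left(- \frac{1140873}{505264} + 547111 \left(- \frac{128}{163}\right)\right) + 652466\right) - 2147472 = \left(\left(- \frac{1140873}{505264} - \frac{70030208}{163}\right) + 652466\right) - 2147472 = \left(- \frac{35383928977211}{82358032} + 652466\right) - 2147472 = \frac{18351886729701}{82358032} - 2147472 = - \frac{158509680965403}{82358032}$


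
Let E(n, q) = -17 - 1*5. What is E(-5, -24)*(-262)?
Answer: 5764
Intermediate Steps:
E(n, q) = -22 (E(n, q) = -17 - 5 = -22)
E(-5, -24)*(-262) = -22*(-262) = 5764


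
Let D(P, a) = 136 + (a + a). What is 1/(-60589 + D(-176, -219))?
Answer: -1/60891 ≈ -1.6423e-5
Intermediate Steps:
D(P, a) = 136 + 2*a
1/(-60589 + D(-176, -219)) = 1/(-60589 + (136 + 2*(-219))) = 1/(-60589 + (136 - 438)) = 1/(-60589 - 302) = 1/(-60891) = -1/60891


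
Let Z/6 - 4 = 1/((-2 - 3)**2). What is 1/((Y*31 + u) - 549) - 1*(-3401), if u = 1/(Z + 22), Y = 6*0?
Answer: 2158338063/634619 ≈ 3401.0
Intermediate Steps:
Y = 0
Z = 606/25 (Z = 24 + 6/((-2 - 3)**2) = 24 + 6/((-5)**2) = 24 + 6/25 = 606/25 ≈ 24.240)
u = 25/1156 (u = 1/(606/25 + 22) = 1/(1156/25) = 25/1156 ≈ 0.021626)
1/((Y*31 + u) - 549) - 1*(-3401) = 1/((0*31 + 25/1156) - 549) - 1*(-3401) = 1/((0 + 25/1156) - 549) + 3401 = 1/(25/1156 - 549) + 3401 = 1/(-634619/1156) + 3401 = -1156/634619 + 3401 = 2158338063/634619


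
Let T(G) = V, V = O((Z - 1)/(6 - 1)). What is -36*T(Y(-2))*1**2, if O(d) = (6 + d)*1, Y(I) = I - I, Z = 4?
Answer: -1188/5 ≈ -237.60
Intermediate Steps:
Y(I) = 0
O(d) = 6 + d
V = 33/5 (V = 6 + (4 - 1)/(6 - 1) = 6 + 3/5 = 33/5 ≈ 6.6000)
T(G) = 33/5
-36*T(Y(-2))*1**2 = -36*33/5*1**2 = -1188/5*1 = -1188/5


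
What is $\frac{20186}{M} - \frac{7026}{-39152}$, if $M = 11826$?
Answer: $\frac{218352937}{115752888} \approx 1.8864$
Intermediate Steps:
$\frac{20186}{M} - \frac{7026}{-39152} = \frac{20186}{11826} - \frac{7026}{-39152} = 20186 \cdot \frac{1}{11826} - - \frac{3513}{19576} = \frac{10093}{5913} + \frac{3513}{19576} = \frac{218352937}{115752888}$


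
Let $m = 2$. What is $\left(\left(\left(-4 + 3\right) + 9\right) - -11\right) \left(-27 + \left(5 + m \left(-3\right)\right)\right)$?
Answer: $-532$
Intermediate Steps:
$\left(\left(\left(-4 + 3\right) + 9\right) - -11\right) \left(-27 + \left(5 + m \left(-3\right)\right)\right) = \left(\left(\left(-4 + 3\right) + 9\right) - -11\right) \left(-27 + \left(5 + 2 \left(-3\right)\right)\right) = \left(\left(-1 + 9\right) + 11\right) \left(-27 + \left(5 - 6\right)\right) = \left(8 + 11\right) \left(-27 - 1\right) = 19 \left(-28\right) = -532$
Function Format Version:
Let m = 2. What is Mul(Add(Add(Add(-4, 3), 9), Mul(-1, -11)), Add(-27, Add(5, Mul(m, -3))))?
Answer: -532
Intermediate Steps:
Mul(Add(Add(Add(-4, 3), 9), Mul(-1, -11)), Add(-27, Add(5, Mul(m, -3)))) = Mul(Add(Add(Add(-4, 3), 9), Mul(-1, -11)), Add(-27, Add(5, Mul(2, -3)))) = Mul(Add(Add(-1, 9), 11), Add(-27, Add(5, -6))) = Mul(Add(8, 11), Add(-27, -1)) = Mul(19, -28) = -532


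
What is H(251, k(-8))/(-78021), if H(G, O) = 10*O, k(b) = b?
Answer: 80/78021 ≈ 0.0010254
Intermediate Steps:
H(251, k(-8))/(-78021) = (10*(-8))/(-78021) = -80*(-1/78021) = 80/78021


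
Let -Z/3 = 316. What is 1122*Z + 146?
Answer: -1063510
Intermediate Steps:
Z = -948 (Z = -3*316 = -948)
1122*Z + 146 = 1122*(-948) + 146 = -1063656 + 146 = -1063510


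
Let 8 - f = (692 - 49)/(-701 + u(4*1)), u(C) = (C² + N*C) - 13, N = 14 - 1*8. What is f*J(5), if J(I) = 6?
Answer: 18105/337 ≈ 53.724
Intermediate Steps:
N = 6 (N = 14 - 8 = 6)
u(C) = -13 + C² + 6*C (u(C) = (C² + 6*C) - 13 = -13 + C² + 6*C)
f = 6035/674 (f = 8 - (692 - 49)/(-701 + (-13 + (4*1)² + 6*(4*1))) = 8 - 643/(-701 + (-13 + 4² + 6*4)) = 8 - 643/(-701 + (-13 + 16 + 24)) = 8 - 643/(-701 + 27) = 8 - 643/(-674) = 8 - 643*(-1)/674 = 8 - 1*(-643/674) = 8 + 643/674 = 6035/674 ≈ 8.9540)
f*J(5) = (6035/674)*6 = 18105/337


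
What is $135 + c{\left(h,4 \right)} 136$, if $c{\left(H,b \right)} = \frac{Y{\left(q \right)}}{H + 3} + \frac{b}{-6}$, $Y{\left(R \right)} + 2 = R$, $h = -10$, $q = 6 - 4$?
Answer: $\frac{133}{3} \approx 44.333$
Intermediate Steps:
$q = 2$
$Y{\left(R \right)} = -2 + R$
$c{\left(H,b \right)} = - \frac{b}{6}$ ($c{\left(H,b \right)} = \frac{-2 + 2}{H + 3} + \frac{b}{-6} = \frac{0}{3 + H} + b \left(- \frac{1}{6}\right) = 0 - \frac{b}{6} = - \frac{b}{6}$)
$135 + c{\left(h,4 \right)} 136 = 135 + \left(- \frac{1}{6}\right) 4 \cdot 136 = 135 - \frac{272}{3} = \frac{133}{3}$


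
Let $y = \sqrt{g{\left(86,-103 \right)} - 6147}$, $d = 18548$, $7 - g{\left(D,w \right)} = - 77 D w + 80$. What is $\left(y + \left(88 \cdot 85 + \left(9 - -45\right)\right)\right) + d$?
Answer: $26082 + i \sqrt{688286} \approx 26082.0 + 829.63 i$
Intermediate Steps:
$g{\left(D,w \right)} = -73 + 77 D w$ ($g{\left(D,w \right)} = 7 - \left(- 77 D w + 80\right) = 7 - \left(80 - 77 D w\right) = 7 + \left(-80 + 77 D w\right) = -73 + 77 D w$)
$y = i \sqrt{688286}$ ($y = \sqrt{\left(-73 + 77 \cdot 86 \left(-103\right)\right) - 6147} = \sqrt{\left(-73 - 682066\right) - 6147} = \sqrt{-682139 - 6147} = \sqrt{-688286} = i \sqrt{688286} \approx 829.63 i$)
$\left(y + \left(88 \cdot 85 + \left(9 - -45\right)\right)\right) + d = \left(i \sqrt{688286} + \left(88 \cdot 85 + \left(9 - -45\right)\right)\right) + 18548 = \left(i \sqrt{688286} + \left(7480 + \left(9 + 45\right)\right)\right) + 18548 = \left(i \sqrt{688286} + \left(7480 + 54\right)\right) + 18548 = \left(i \sqrt{688286} + 7534\right) + 18548 = \left(7534 + i \sqrt{688286}\right) + 18548 = 26082 + i \sqrt{688286}$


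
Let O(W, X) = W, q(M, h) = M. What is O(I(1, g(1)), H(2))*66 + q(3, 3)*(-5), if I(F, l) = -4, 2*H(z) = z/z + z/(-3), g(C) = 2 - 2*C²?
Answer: -279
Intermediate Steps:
H(z) = ½ - z/6 (H(z) = (z/z + z/(-3))/2 = (1 + z*(-⅓))/2 = (1 - z/3)/2 = ½ - z/6)
O(I(1, g(1)), H(2))*66 + q(3, 3)*(-5) = -4*66 + 3*(-5) = -264 - 15 = -279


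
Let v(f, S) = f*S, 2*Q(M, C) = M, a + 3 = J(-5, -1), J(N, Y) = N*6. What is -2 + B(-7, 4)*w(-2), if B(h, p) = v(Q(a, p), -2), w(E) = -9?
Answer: -299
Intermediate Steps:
J(N, Y) = 6*N
a = -33 (a = -3 + 6*(-5) = -3 - 30 = -33)
Q(M, C) = M/2
v(f, S) = S*f
B(h, p) = 33 (B(h, p) = -(-33) = -2*(-33/2) = 33)
-2 + B(-7, 4)*w(-2) = -2 + 33*(-9) = -2 - 297 = -299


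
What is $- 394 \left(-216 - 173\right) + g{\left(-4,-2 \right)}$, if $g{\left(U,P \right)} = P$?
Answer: $153264$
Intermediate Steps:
$- 394 \left(-216 - 173\right) + g{\left(-4,-2 \right)} = - 394 \left(-216 - 173\right) - 2 = \left(-394\right) \left(-389\right) - 2 = 153266 - 2 = 153264$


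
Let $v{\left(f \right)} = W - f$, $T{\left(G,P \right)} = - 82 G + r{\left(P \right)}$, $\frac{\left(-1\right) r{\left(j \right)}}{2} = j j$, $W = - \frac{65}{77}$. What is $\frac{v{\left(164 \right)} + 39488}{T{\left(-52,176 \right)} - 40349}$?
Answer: $- \frac{3027883}{7548849} \approx -0.40111$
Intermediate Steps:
$W = - \frac{65}{77}$ ($W = \left(-65\right) \frac{1}{77} = - \frac{65}{77} \approx -0.84416$)
$r{\left(j \right)} = - 2 j^{2}$ ($r{\left(j \right)} = - 2 j j = - 2 j^{2}$)
$T{\left(G,P \right)} = - 82 G - 2 P^{2}$
$v{\left(f \right)} = - \frac{65}{77} - f$
$\frac{v{\left(164 \right)} + 39488}{T{\left(-52,176 \right)} - 40349} = \frac{\left(- \frac{65}{77} - 164\right) + 39488}{\left(\left(-82\right) \left(-52\right) - 2 \cdot 176^{2}\right) - 40349} = \frac{\left(- \frac{65}{77} - 164\right) + 39488}{\left(4264 - 61952\right) - 40349} = \frac{- \frac{12693}{77} + 39488}{\left(4264 - 61952\right) - 40349} = \frac{3027883}{77 \left(-57688 - 40349\right)} = \frac{3027883}{77 \left(-98037\right)} = \frac{3027883}{77} \left(- \frac{1}{98037}\right) = - \frac{3027883}{7548849}$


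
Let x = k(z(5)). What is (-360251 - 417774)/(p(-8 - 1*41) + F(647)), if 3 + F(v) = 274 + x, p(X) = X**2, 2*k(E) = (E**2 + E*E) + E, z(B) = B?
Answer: -1556050/5399 ≈ -288.21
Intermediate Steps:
k(E) = E**2 + E/2 (k(E) = ((E**2 + E*E) + E)/2 = ((E**2 + E**2) + E)/2 = (2*E**2 + E)/2 = (E + 2*E**2)/2 = E**2 + E/2)
x = 55/2 (x = 5*(1/2 + 5) = 5*(11/2) = 55/2 ≈ 27.500)
F(v) = 597/2 (F(v) = -3 + (274 + 55/2) = -3 + 603/2 = 597/2)
(-360251 - 417774)/(p(-8 - 1*41) + F(647)) = (-360251 - 417774)/((-8 - 1*41)**2 + 597/2) = -778025/((-8 - 41)**2 + 597/2) = -778025/((-49)**2 + 597/2) = -778025/(2401 + 597/2) = -778025/5399/2 = -778025*2/5399 = -1556050/5399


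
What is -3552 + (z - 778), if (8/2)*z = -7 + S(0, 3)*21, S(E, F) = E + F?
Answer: -4316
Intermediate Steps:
z = 14 (z = (-7 + (0 + 3)*21)/4 = (-7 + 3*21)/4 = (-7 + 63)/4 = (1/4)*56 = 14)
-3552 + (z - 778) = -3552 + (14 - 778) = -3552 - 764 = -4316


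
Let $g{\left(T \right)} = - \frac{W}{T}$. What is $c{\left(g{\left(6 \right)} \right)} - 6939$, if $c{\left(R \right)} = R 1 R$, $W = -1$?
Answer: $- \frac{249803}{36} \approx -6939.0$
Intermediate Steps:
$g{\left(T \right)} = \frac{1}{T}$ ($g{\left(T \right)} = - \frac{-1}{T} = \frac{1}{T}$)
$c{\left(R \right)} = R^{2}$ ($c{\left(R \right)} = R R = R^{2}$)
$c{\left(g{\left(6 \right)} \right)} - 6939 = \left(\frac{1}{6}\right)^{2} - 6939 = \frac{1}{36} - 6939 = - \frac{249803}{36}$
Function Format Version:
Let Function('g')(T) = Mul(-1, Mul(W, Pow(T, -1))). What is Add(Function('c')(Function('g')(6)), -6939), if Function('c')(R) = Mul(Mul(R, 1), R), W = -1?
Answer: Rational(-249803, 36) ≈ -6939.0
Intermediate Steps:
Function('g')(T) = Pow(T, -1) (Function('g')(T) = Mul(-1, Mul(-1, Pow(T, -1))) = Pow(T, -1))
Function('c')(R) = Pow(R, 2) (Function('c')(R) = Mul(R, R) = Pow(R, 2))
Add(Function('c')(Function('g')(6)), -6939) = Add(Pow(Pow(6, -1), 2), -6939) = Add(Pow(Rational(1, 6), 2), -6939) = Add(Rational(1, 36), -6939) = Rational(-249803, 36)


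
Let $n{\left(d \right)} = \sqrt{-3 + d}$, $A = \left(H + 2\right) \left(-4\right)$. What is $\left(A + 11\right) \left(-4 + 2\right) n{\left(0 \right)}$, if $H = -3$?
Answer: $- 30 i \sqrt{3} \approx - 51.962 i$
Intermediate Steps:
$A = 4$ ($A = \left(-3 + 2\right) \left(-4\right) = \left(-1\right) \left(-4\right) = 4$)
$\left(A + 11\right) \left(-4 + 2\right) n{\left(0 \right)} = \left(4 + 11\right) \left(-4 + 2\right) \sqrt{-3 + 0} = 15 \left(-2\right) \sqrt{-3} = - 30 i \sqrt{3}$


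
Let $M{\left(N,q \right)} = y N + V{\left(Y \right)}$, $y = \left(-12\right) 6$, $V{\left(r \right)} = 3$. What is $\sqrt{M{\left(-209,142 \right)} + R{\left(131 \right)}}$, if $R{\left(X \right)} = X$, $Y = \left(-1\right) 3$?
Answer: $\sqrt{15182} \approx 123.22$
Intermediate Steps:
$Y = -3$
$y = -72$
$M{\left(N,q \right)} = 3 - 72 N$ ($M{\left(N,q \right)} = - 72 N + 3 = 3 - 72 N$)
$\sqrt{M{\left(-209,142 \right)} + R{\left(131 \right)}} = \sqrt{\left(3 - -15048\right) + 131} = \sqrt{\left(3 + 15048\right) + 131} = \sqrt{15051 + 131} = \sqrt{15182}$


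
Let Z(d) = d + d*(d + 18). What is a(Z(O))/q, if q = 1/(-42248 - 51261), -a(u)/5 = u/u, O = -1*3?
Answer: 467545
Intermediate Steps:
O = -3
Z(d) = d + d*(18 + d)
a(u) = -5 (a(u) = -5*u/u = -5*1 = -5)
q = -1/93509 (q = 1/(-93509) = -1/93509 ≈ -1.0694e-5)
a(Z(O))/q = -5/(-1/93509) = -5*(-93509) = 467545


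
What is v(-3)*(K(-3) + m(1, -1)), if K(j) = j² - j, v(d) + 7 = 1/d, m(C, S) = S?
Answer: -242/3 ≈ -80.667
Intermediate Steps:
v(d) = -7 + 1/d
v(-3)*(K(-3) + m(1, -1)) = (-7 + 1/(-3))*(-3*(-1 - 3) - 1) = (-7 - ⅓)*(-3*(-4) - 1) = -22*(12 - 1)/3 = -22/3*11 = -242/3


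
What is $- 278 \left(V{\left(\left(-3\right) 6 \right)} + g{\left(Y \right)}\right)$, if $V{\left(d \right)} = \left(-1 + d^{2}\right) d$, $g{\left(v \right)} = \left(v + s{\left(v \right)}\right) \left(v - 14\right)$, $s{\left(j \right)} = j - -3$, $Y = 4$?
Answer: $1646872$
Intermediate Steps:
$s{\left(j \right)} = 3 + j$ ($s{\left(j \right)} = j + 3 = 3 + j$)
$g{\left(v \right)} = \left(-14 + v\right) \left(3 + 2 v\right)$ ($g{\left(v \right)} = \left(v + \left(3 + v\right)\right) \left(v - 14\right) = \left(3 + 2 v\right) \left(-14 + v\right) = \left(-14 + v\right) \left(3 + 2 v\right)$)
$V{\left(d \right)} = d \left(-1 + d^{2}\right)$
$- 278 \left(V{\left(\left(-3\right) 6 \right)} + g{\left(Y \right)}\right) = - 278 \left(\left(\left(\left(-3\right) 6\right)^{3} - \left(-3\right) 6\right) - \left(142 - 32\right)\right) = - 278 \left(\left(\left(-18\right)^{3} - -18\right) - 110\right) = - 278 \left(\left(-5832 + 18\right) - 110\right) = - 278 \left(-5814 - 110\right) = \left(-278\right) \left(-5924\right) = 1646872$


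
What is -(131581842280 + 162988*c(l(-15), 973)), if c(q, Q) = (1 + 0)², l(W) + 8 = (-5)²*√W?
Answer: -131582005268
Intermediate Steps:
l(W) = -8 + 25*√W (l(W) = -8 + (-5)²*√W = -8 + 25*√W)
c(q, Q) = 1 (c(q, Q) = 1² = 1)
-(131581842280 + 162988*c(l(-15), 973)) = -162988/(1/(1 + 807310)) = -162988/(1/807311) = -162988/1/807311 = -162988*807311 = -131582005268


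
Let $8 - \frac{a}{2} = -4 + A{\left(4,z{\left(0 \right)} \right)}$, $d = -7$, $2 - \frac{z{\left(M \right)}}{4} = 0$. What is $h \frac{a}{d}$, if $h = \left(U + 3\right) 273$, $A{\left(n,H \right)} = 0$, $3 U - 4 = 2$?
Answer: $-4680$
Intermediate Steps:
$U = 2$ ($U = \frac{4}{3} + \frac{1}{3} \cdot 2 = \frac{4}{3} + \frac{2}{3} = 2$)
$z{\left(M \right)} = 8$ ($z{\left(M \right)} = 8 - 0 = 8 + 0 = 8$)
$a = 24$ ($a = 16 - 2 \left(-4 + 0\right) = 16 - -8 = 16 + 8 = 24$)
$h = 1365$ ($h = \left(2 + 3\right) 273 = 5 \cdot 273 = 1365$)
$h \frac{a}{d} = 1365 \frac{24}{-7} = 1365 \cdot 24 \left(- \frac{1}{7}\right) = 1365 \left(- \frac{24}{7}\right) = -4680$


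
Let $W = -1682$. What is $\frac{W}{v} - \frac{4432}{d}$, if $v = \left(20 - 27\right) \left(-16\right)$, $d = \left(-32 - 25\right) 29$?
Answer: $- \frac{1141981}{92568} \approx -12.337$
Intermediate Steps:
$d = -1653$ ($d = \left(-57\right) 29 = -1653$)
$v = 112$ ($v = \left(-7\right) \left(-16\right) = 112$)
$\frac{W}{v} - \frac{4432}{d} = - \frac{1682}{112} - \frac{4432}{-1653} = \left(-1682\right) \frac{1}{112} - - \frac{4432}{1653} = - \frac{841}{56} + \frac{4432}{1653} = - \frac{1141981}{92568}$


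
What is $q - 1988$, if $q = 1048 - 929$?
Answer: $-1869$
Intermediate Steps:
$q = 119$
$q - 1988 = 119 - 1988 = -1869$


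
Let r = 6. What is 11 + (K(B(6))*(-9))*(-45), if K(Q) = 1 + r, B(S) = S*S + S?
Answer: 2846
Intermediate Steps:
B(S) = S + S**2 (B(S) = S**2 + S = S + S**2)
K(Q) = 7 (K(Q) = 1 + 6 = 7)
11 + (K(B(6))*(-9))*(-45) = 11 + (7*(-9))*(-45) = 11 - 63*(-45) = 11 + 2835 = 2846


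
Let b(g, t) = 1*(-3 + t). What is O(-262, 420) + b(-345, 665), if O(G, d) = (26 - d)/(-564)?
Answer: 186881/282 ≈ 662.70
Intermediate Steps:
b(g, t) = -3 + t
O(G, d) = -13/282 + d/564 (O(G, d) = (26 - d)*(-1/564) = -13/282 + d/564)
O(-262, 420) + b(-345, 665) = (-13/282 + (1/564)*420) + (-3 + 665) = (-13/282 + 35/47) + 662 = 197/282 + 662 = 186881/282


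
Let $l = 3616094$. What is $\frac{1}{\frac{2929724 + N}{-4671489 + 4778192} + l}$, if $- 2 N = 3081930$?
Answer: $\frac{106703}{385849466841} \approx 2.7654 \cdot 10^{-7}$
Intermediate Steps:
$N = -1540965$ ($N = \left(- \frac{1}{2}\right) 3081930 = -1540965$)
$\frac{1}{\frac{2929724 + N}{-4671489 + 4778192} + l} = \frac{1}{\frac{2929724 - 1540965}{-4671489 + 4778192} + 3616094} = \frac{1}{\frac{1388759}{106703} + 3616094} = \frac{1}{\frac{385849466841}{106703}} = \frac{106703}{385849466841}$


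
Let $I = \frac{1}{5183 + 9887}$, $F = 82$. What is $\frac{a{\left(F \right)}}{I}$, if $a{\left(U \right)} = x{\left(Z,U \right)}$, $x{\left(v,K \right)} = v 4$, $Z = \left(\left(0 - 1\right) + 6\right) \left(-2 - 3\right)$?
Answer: $-1507000$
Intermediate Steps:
$I = \frac{1}{15070} \approx 6.6357 \cdot 10^{-5}$
$Z = -25$ ($Z = \left(-1 + 6\right) \left(-5\right) = 5 \left(-5\right) = -25$)
$x{\left(v,K \right)} = 4 v$
$a{\left(U \right)} = -100$ ($a{\left(U \right)} = 4 \left(-25\right) = -100$)
$\frac{a{\left(F \right)}}{I} = - 100 \frac{1}{\frac{1}{15070}} = \left(-100\right) 15070 = -1507000$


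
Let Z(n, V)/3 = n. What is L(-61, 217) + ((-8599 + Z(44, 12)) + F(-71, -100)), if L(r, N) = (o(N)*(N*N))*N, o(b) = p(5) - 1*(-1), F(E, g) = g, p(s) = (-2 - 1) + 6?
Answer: 40864685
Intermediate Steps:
Z(n, V) = 3*n
p(s) = 3 (p(s) = -3 + 6 = 3)
o(b) = 4 (o(b) = 3 - 1*(-1) = 3 + 1 = 4)
L(r, N) = 4*N³ (L(r, N) = (4*(N*N))*N = (4*N²)*N = 4*N³)
L(-61, 217) + ((-8599 + Z(44, 12)) + F(-71, -100)) = 4*217³ + ((-8599 + 3*44) - 100) = 4*10218313 + ((-8599 + 132) - 100) = 40873252 + (-8467 - 100) = 40873252 - 8567 = 40864685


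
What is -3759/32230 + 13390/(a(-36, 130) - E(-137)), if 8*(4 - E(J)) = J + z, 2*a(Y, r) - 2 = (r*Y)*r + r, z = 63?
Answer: -52061131/324055070 ≈ -0.16066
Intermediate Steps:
a(Y, r) = 1 + r/2 + Y*r²/2 (a(Y, r) = 1 + ((r*Y)*r + r)/2 = 1 + ((Y*r)*r + r)/2 = 1 + (Y*r² + r)/2 = 1 + (r + Y*r²)/2 = 1 + (r/2 + Y*r²/2) = 1 + r/2 + Y*r²/2)
E(J) = -31/8 - J/8 (E(J) = 4 - (J + 63)/8 = 4 - (63 + J)/8 = 4 + (-63/8 - J/8) = -31/8 - J/8)
-3759/32230 + 13390/(a(-36, 130) - E(-137)) = -3759/32230 + 13390/((1 + (½)*130 + (½)*(-36)*130²) - (-31/8 - ⅛*(-137))) = -3759*1/32230 + 13390/((1 + 65 + (½)*(-36)*16900) - (-31/8 + 137/8)) = -3759/32230 + 13390/((1 + 65 - 304200) - 1*53/4) = -3759/32230 + 13390/(-304134 - 53/4) = -3759/32230 + 13390/(-1216589/4) = -3759/32230 + 13390*(-4/1216589) = -3759/32230 - 53560/1216589 = -52061131/324055070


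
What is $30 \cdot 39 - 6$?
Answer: $1164$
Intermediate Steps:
$30 \cdot 39 - 6 = 1170 + \left(-11 + 5\right) = 1170 - 6 = 1164$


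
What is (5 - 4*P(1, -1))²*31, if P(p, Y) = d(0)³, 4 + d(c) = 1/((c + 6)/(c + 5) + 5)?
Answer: 47466464147281/28629151 ≈ 1.6580e+6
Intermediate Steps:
d(c) = -4 + 1/(5 + (6 + c)/(5 + c)) (d(c) = -4 + 1/((c + 6)/(c + 5) + 5) = -4 + 1/((6 + c)/(5 + c) + 5) = -4 + 1/(5 + (6 + c)/(5 + c)))
P(p, Y) = -1685159/29791 (P(p, Y) = ((-119 - 23*0)/(31 + 6*0))³ = ((-119 + 0)/(31 + 0))³ = (-119/31)³ = -1685159/29791)
(5 - 4*P(1, -1))²*31 = (5 - 4*(-1685159/29791))²*31 = (5 + 6740636/29791)²*31 = (6889591/29791)²*31 = (47466464147281/887503681)*31 = 47466464147281/28629151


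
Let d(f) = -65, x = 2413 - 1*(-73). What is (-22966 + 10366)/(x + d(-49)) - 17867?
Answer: -4807623/269 ≈ -17872.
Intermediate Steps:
x = 2486 (x = 2413 + 73 = 2486)
(-22966 + 10366)/(x + d(-49)) - 17867 = (-22966 + 10366)/(2486 - 65) - 17867 = -12600/2421 - 17867 = -12600*1/2421 - 17867 = -1400/269 - 17867 = -4807623/269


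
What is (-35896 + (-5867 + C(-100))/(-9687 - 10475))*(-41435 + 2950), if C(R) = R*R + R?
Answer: 27853102534725/20162 ≈ 1.3815e+9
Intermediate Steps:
C(R) = R + R² (C(R) = R² + R = R + R²)
(-35896 + (-5867 + C(-100))/(-9687 - 10475))*(-41435 + 2950) = (-35896 + (-5867 - 100*(1 - 100))/(-9687 - 10475))*(-41435 + 2950) = (-35896 + (-5867 - 100*(-99))/(-20162))*(-38485) = (-35896 + (-5867 + 9900)*(-1/20162))*(-38485) = (-35896 + 4033*(-1/20162))*(-38485) = (-35896 - 4033/20162)*(-38485) = -723739185/20162*(-38485) = 27853102534725/20162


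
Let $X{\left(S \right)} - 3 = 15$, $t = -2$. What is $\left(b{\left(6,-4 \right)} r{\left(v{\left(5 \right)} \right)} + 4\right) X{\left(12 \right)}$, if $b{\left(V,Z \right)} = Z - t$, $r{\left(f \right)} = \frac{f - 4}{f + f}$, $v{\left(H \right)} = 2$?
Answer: $90$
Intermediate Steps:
$X{\left(S \right)} = 18$ ($X{\left(S \right)} = 3 + 15 = 18$)
$r{\left(f \right)} = \frac{-4 + f}{2 f}$
$b{\left(V,Z \right)} = 2 + Z$ ($b{\left(V,Z \right)} = Z - -2 = Z + 2 = 2 + Z$)
$\left(b{\left(6,-4 \right)} r{\left(v{\left(5 \right)} \right)} + 4\right) X{\left(12 \right)} = \left(\left(2 - 4\right) \frac{-4 + 2}{2 \cdot 2} + 4\right) 18 = \left(- 2 \cdot \frac{1}{2} \cdot \frac{1}{2} \left(-2\right) + 4\right) 18 = \left(\left(-2\right) \left(- \frac{1}{2}\right) + 4\right) 18 = \left(1 + 4\right) 18 = 5 \cdot 18 = 90$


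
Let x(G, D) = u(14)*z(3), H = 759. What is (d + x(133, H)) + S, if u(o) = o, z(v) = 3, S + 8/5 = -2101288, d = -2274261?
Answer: -21877543/5 ≈ -4.3755e+6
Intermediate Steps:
S = -10506448/5 (S = -8/5 - 2101288 = -10506448/5 ≈ -2.1013e+6)
x(G, D) = 42 (x(G, D) = 14*3 = 42)
(d + x(133, H)) + S = (-2274261 + 42) - 10506448/5 = -2274219 - 10506448/5 = -21877543/5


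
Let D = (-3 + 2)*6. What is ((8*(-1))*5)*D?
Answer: 240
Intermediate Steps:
D = -6 (D = -1*6 = -6)
((8*(-1))*5)*D = ((8*(-1))*5)*(-6) = -8*5*(-6) = -40*(-6) = 240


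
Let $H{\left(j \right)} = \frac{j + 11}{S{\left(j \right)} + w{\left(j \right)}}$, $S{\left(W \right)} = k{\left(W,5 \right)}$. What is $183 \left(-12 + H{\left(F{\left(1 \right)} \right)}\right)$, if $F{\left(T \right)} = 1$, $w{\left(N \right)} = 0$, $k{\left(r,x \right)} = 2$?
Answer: $-1098$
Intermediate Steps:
$S{\left(W \right)} = 2$
$H{\left(j \right)} = \frac{11}{2} + \frac{j}{2}$ ($H{\left(j \right)} = \frac{j + 11}{2 + 0} = \frac{11 + j}{2} = \left(11 + j\right) \frac{1}{2} = \frac{11}{2} + \frac{j}{2}$)
$183 \left(-12 + H{\left(F{\left(1 \right)} \right)}\right) = 183 \left(-12 + \left(\frac{11}{2} + \frac{1}{2} \cdot 1\right)\right) = 183 \left(-12 + \left(\frac{11}{2} + \frac{1}{2}\right)\right) = 183 \left(-12 + 6\right) = 183 \left(-6\right) = -1098$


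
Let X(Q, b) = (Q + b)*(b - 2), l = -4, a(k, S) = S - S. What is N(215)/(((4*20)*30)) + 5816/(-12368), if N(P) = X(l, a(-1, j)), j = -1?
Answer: -108277/231900 ≈ -0.46691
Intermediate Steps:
a(k, S) = 0
X(Q, b) = (-2 + b)*(Q + b) (X(Q, b) = (Q + b)*(-2 + b) = (-2 + b)*(Q + b))
N(P) = 8 (N(P) = 0**2 - 2*(-4) - 2*0 - 4*0 = 0 + 8 + 0 + 0 = 8)
N(215)/(((4*20)*30)) + 5816/(-12368) = 8/(((4*20)*30)) + 5816/(-12368) = 8/((80*30)) + 5816*(-1/12368) = 8/2400 - 727/1546 = 8*(1/2400) - 727/1546 = 1/300 - 727/1546 = -108277/231900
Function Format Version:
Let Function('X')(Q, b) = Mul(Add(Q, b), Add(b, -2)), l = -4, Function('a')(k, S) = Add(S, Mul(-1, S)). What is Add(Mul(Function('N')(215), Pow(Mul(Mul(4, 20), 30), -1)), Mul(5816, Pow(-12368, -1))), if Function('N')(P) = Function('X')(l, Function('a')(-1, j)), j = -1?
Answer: Rational(-108277, 231900) ≈ -0.46691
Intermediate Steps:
Function('a')(k, S) = 0
Function('X')(Q, b) = Mul(Add(-2, b), Add(Q, b)) (Function('X')(Q, b) = Mul(Add(Q, b), Add(-2, b)) = Mul(Add(-2, b), Add(Q, b)))
Function('N')(P) = 8 (Function('N')(P) = Add(Pow(0, 2), Mul(-2, -4), Mul(-2, 0), Mul(-4, 0)) = Add(0, 8, 0, 0) = 8)
Add(Mul(Function('N')(215), Pow(Mul(Mul(4, 20), 30), -1)), Mul(5816, Pow(-12368, -1))) = Add(Mul(8, Pow(Mul(Mul(4, 20), 30), -1)), Mul(5816, Pow(-12368, -1))) = Add(Mul(8, Pow(Mul(80, 30), -1)), Mul(5816, Rational(-1, 12368))) = Add(Mul(8, Pow(2400, -1)), Rational(-727, 1546)) = Add(Mul(8, Rational(1, 2400)), Rational(-727, 1546)) = Add(Rational(1, 300), Rational(-727, 1546)) = Rational(-108277, 231900)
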